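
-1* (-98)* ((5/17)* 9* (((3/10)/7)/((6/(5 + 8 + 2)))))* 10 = 4725/17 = 277.94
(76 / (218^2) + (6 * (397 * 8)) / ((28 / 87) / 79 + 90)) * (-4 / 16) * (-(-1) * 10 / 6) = -3890221886725 / 44097377028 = -88.22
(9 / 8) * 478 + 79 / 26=28121 / 52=540.79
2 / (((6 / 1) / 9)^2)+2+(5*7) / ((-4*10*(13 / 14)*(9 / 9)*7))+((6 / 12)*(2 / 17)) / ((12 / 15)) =1423 / 221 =6.44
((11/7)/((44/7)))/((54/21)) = 7/72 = 0.10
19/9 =2.11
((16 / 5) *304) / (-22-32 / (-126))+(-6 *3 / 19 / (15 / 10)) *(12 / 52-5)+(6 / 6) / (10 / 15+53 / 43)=-1707685293 / 41452775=-41.20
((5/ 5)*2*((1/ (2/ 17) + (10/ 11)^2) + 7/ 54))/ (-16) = -30893/ 26136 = -1.18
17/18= 0.94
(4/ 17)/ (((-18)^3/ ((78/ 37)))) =-13/ 152847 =-0.00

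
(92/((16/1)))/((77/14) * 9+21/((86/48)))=989/10530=0.09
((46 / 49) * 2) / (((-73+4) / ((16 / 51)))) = -64 / 7497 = -0.01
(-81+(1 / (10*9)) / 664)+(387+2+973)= 76552561 / 59760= 1281.00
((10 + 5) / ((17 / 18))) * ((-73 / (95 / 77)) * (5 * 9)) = -42288.02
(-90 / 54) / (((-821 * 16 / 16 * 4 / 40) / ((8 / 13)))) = 0.01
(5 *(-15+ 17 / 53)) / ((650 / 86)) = -9.71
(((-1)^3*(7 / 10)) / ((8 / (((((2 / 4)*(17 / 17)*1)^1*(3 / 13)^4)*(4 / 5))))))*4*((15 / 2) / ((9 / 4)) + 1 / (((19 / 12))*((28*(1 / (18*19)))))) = -3132 / 714025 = -0.00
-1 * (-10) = 10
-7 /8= -0.88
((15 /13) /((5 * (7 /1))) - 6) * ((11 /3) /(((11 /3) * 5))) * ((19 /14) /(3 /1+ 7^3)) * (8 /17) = -20634 /9367085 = -0.00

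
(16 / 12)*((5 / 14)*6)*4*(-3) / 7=-240 / 49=-4.90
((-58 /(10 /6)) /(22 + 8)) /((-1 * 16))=29 /400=0.07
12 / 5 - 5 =-2.60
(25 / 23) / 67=25 / 1541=0.02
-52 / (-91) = 4 / 7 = 0.57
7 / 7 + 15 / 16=31 / 16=1.94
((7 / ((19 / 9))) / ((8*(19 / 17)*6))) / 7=51 / 5776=0.01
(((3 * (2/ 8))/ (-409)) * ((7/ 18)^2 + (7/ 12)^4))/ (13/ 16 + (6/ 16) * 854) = -5537/ 3630585024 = -0.00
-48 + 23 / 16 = -46.56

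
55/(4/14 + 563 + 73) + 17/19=83033/84626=0.98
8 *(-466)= -3728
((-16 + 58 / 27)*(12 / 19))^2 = 2238016 / 29241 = 76.54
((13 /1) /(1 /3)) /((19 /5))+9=366 /19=19.26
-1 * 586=-586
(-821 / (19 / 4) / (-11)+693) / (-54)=-148121 / 11286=-13.12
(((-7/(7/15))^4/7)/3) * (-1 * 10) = -168750/7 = -24107.14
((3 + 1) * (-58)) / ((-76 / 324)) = 18792 / 19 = 989.05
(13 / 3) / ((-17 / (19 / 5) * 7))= -247 / 1785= -0.14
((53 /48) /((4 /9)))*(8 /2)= 159 /16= 9.94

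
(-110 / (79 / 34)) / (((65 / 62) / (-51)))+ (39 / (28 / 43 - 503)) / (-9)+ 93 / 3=155334207532 / 66552681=2334.00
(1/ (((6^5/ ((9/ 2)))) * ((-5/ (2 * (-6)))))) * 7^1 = 7/ 720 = 0.01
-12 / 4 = -3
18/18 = 1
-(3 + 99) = -102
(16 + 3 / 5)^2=6889 / 25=275.56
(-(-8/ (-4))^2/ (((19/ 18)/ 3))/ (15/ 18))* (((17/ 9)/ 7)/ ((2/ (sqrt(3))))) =-1224* sqrt(3)/ 665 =-3.19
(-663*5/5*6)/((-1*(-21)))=-1326/7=-189.43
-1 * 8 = -8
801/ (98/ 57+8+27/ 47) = 2145879/ 27577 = 77.81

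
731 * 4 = 2924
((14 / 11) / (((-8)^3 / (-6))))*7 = 147 / 1408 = 0.10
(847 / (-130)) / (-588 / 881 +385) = -106601 / 6288230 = -0.02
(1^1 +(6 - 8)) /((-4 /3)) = 3 /4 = 0.75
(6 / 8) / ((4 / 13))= 39 / 16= 2.44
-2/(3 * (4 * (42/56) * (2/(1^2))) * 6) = -1/54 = -0.02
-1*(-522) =522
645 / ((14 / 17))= 10965 / 14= 783.21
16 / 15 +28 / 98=142 / 105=1.35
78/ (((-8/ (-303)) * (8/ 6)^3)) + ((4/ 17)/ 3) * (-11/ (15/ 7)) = 244001287/ 195840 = 1245.92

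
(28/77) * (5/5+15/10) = 10/11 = 0.91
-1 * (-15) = 15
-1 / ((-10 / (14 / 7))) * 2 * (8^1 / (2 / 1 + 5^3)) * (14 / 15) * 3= 224 / 3175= 0.07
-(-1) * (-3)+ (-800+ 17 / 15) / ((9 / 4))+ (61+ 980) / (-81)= -50072 / 135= -370.90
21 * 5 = 105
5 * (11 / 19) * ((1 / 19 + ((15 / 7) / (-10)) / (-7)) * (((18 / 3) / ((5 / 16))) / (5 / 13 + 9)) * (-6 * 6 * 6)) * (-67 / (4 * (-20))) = -96231564 / 1079029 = -89.18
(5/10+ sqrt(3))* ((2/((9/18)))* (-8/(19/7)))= -224* sqrt(3)/19 - 112/19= -26.31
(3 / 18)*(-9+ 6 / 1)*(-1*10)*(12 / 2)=30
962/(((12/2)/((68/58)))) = 187.98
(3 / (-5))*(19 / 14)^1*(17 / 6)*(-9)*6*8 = 34884 / 35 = 996.69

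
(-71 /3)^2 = 5041 /9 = 560.11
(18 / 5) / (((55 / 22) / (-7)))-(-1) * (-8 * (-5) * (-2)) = -2252 / 25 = -90.08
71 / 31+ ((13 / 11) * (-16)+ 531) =175404 / 341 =514.38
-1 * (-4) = 4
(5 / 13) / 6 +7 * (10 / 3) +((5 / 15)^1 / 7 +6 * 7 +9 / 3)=68.45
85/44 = 1.93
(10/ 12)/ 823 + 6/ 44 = 3731/ 27159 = 0.14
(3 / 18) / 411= 1 / 2466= 0.00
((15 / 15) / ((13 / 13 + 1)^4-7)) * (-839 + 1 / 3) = -2516 / 27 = -93.19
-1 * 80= -80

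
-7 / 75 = -0.09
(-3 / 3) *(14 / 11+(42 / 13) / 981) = -59668 / 46761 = -1.28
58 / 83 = 0.70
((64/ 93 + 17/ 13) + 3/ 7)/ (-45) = -20518/ 380835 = -0.05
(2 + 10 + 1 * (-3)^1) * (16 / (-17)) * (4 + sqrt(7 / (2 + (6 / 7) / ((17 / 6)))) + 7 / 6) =-744 / 17 -504 * sqrt(4658) / 2329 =-58.53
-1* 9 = -9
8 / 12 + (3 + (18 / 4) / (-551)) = 12095 / 3306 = 3.66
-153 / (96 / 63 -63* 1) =3213 / 1291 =2.49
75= 75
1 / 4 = 0.25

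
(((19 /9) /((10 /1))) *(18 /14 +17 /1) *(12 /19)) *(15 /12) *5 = 320 /21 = 15.24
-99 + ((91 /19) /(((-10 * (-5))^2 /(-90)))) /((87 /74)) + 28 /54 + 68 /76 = -181747477 /1859625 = -97.73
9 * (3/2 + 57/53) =23.18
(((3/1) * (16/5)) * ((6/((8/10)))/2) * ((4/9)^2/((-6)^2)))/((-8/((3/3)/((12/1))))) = -1/486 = -0.00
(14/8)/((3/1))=7/12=0.58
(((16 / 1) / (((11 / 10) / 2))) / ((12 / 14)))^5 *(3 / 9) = 1762341683200000 / 117406179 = 15010638.27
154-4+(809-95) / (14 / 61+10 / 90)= 24708 / 11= 2246.18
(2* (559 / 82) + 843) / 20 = 17561 / 410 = 42.83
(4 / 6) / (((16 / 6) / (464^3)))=24974336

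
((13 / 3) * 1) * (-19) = -247 / 3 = -82.33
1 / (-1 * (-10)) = 1 / 10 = 0.10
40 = 40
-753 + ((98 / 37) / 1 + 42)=-26209 / 37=-708.35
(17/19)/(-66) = -17/1254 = -0.01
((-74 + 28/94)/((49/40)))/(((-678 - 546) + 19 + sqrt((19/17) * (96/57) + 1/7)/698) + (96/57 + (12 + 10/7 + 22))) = 34914071680 * sqrt(28679)/65744701388285497949 + 3386911031012366080/65744701388285497949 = 0.05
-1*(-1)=1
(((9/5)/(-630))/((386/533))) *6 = -1599/67550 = -0.02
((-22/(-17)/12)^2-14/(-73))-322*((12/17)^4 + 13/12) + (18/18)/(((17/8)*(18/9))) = -94017382613/219493188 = -428.34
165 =165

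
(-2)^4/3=16/3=5.33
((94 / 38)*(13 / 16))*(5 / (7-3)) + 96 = 119791 / 1216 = 98.51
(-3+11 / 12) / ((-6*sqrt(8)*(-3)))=-25*sqrt(2) / 864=-0.04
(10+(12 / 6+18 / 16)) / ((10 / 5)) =105 / 16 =6.56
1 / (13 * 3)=1 / 39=0.03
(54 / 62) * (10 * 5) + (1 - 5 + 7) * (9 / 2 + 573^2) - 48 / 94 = 985043.54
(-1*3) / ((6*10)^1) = -1 / 20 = -0.05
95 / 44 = 2.16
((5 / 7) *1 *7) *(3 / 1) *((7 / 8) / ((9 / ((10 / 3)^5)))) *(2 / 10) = 87500 / 729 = 120.03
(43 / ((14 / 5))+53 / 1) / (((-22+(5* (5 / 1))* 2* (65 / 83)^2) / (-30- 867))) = -5913717381 / 835688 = -7076.47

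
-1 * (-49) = 49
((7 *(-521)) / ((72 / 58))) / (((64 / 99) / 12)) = -3490179 / 64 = -54534.05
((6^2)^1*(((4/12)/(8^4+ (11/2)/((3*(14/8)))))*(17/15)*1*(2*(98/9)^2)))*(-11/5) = -50286544/29037825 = -1.73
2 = 2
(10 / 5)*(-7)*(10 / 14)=-10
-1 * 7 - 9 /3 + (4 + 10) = 4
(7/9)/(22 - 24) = -7/18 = -0.39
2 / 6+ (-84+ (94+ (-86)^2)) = 22219 / 3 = 7406.33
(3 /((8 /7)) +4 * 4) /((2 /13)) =1937 /16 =121.06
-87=-87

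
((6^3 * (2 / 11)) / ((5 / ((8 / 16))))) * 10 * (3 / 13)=1296 / 143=9.06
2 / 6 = 1 / 3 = 0.33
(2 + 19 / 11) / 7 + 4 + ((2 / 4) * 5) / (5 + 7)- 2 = 5065 / 1848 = 2.74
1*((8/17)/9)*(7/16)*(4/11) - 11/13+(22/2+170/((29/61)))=233333032/634491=367.75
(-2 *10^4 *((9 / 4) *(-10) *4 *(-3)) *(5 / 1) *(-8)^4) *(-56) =6193152000000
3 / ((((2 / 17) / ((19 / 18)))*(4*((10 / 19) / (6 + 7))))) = 79781 / 480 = 166.21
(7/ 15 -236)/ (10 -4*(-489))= -3533/ 29490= -0.12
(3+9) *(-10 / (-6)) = 20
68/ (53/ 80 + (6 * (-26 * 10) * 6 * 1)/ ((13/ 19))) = -0.00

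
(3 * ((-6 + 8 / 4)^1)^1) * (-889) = 10668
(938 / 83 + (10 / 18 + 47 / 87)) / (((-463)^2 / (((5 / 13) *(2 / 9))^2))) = 26855600 / 63570013731783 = 0.00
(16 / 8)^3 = 8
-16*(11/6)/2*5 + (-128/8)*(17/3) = -164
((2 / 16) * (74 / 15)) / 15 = 37 / 900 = 0.04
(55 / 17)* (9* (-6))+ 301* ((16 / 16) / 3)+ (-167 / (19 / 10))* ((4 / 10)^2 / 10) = -1835743 / 24225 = -75.78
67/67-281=-280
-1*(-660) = 660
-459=-459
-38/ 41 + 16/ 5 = 466/ 205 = 2.27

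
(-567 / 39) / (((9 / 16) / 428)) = -143808 / 13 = -11062.15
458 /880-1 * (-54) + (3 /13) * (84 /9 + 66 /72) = 325387 /5720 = 56.89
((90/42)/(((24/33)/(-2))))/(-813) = 55/7588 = 0.01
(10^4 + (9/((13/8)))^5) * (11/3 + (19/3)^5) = 13989662105987680/90224199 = 155054433.97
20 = 20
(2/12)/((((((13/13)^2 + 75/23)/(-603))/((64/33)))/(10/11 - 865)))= 234355280/5929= 39526.95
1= 1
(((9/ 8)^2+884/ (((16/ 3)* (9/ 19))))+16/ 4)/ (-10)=-13639/ 384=-35.52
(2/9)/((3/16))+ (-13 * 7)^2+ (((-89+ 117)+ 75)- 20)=225860/27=8365.19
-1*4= -4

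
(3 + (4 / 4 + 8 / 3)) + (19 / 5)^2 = 1583 / 75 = 21.11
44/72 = 11/18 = 0.61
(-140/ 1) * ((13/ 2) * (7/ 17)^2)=-44590/ 289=-154.29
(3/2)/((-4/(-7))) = 21/8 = 2.62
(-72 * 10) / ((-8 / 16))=1440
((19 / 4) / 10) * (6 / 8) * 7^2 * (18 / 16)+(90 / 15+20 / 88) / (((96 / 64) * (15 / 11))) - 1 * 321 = -687323 / 2304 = -298.32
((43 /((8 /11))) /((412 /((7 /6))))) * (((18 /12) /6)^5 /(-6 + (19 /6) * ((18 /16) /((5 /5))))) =-3311 /49360896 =-0.00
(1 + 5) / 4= 3 / 2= 1.50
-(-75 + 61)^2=-196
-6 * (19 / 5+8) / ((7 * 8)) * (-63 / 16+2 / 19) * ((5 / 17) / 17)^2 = 1031025 / 710930752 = 0.00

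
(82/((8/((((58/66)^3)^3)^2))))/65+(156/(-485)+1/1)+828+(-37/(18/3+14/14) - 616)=78871415412095243395817962940058143/380271729630691957154115616456860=207.41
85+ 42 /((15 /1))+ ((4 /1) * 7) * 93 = 13459 /5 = 2691.80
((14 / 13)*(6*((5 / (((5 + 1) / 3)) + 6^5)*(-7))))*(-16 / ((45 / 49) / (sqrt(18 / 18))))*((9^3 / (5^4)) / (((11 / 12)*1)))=3485423136384 / 446875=7799548.28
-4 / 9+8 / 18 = 0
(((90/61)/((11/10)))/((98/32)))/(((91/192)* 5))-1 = -2439029/2991989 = -0.82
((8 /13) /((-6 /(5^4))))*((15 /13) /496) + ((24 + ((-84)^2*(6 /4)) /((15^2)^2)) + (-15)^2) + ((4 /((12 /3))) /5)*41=10108386377 /39292500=257.26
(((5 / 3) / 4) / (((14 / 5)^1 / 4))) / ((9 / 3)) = 25 / 126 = 0.20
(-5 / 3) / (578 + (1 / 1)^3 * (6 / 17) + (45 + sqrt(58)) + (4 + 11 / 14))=-177901430 / 67038202971 + 283220 * sqrt(58) / 67038202971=-0.00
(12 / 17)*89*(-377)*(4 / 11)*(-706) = 1137044064 / 187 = 6080449.54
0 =0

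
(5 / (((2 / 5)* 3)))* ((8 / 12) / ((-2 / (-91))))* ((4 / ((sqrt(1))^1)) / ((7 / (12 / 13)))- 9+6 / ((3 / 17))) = 58075 / 18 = 3226.39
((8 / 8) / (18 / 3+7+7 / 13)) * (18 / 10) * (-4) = -117 / 220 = -0.53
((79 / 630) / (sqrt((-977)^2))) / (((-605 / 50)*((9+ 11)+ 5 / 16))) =-1264 / 2420493075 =-0.00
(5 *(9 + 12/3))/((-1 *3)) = -65/3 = -21.67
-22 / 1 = -22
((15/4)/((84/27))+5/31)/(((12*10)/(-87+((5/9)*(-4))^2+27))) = -1058135/1687392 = -0.63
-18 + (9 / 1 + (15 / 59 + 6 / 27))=-4526 / 531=-8.52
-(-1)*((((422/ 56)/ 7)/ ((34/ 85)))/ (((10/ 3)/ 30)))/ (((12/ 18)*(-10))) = -5697/ 1568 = -3.63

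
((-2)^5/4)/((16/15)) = -15/2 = -7.50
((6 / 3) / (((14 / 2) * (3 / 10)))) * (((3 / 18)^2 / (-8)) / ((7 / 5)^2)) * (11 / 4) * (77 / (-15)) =3025 / 127008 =0.02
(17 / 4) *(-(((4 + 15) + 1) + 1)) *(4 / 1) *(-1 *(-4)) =-1428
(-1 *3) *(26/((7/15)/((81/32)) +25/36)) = -379080/4271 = -88.76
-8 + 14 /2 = -1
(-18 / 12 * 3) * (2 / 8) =-9 / 8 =-1.12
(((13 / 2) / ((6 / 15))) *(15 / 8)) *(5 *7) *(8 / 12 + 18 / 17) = 125125 / 68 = 1840.07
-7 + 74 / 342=-1160 / 171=-6.78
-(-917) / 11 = 917 / 11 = 83.36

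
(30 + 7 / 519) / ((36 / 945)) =545195 / 692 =787.85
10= 10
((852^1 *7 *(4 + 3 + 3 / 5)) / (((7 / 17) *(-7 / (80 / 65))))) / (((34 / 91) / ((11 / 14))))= -1424544 / 35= -40701.26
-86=-86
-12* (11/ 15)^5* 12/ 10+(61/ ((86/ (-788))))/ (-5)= 108.73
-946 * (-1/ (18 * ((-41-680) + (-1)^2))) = -473/ 6480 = -0.07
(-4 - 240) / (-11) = 22.18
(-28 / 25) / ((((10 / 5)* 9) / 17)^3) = -34391 / 36450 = -0.94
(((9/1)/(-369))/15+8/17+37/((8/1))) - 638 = -52936261/83640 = -632.91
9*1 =9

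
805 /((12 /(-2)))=-134.17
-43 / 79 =-0.54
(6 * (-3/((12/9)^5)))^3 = -77.94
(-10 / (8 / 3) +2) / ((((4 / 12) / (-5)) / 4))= 105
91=91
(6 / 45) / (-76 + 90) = 1 / 105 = 0.01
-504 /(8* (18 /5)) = -35 /2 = -17.50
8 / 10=4 / 5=0.80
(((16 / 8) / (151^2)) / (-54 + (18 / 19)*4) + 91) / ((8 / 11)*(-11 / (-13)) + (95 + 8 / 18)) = 0.95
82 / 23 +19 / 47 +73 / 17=151860 / 18377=8.26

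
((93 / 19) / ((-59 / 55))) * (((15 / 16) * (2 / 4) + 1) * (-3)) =721215 / 35872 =20.11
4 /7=0.57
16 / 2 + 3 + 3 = 14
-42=-42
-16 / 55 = -0.29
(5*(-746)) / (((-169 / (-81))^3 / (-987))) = 1956505355910 / 4826809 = 405341.37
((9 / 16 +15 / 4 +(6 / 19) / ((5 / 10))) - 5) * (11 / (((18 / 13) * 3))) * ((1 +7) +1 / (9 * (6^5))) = -71634277 / 60466176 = -1.18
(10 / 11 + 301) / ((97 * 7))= 3321 / 7469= 0.44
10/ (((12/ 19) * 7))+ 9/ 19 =2183/ 798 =2.74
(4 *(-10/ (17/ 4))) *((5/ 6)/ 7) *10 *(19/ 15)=-15200/ 1071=-14.19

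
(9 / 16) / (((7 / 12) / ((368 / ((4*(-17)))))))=-621 / 119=-5.22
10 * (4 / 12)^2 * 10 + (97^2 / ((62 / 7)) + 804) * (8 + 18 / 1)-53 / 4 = 54150361 / 1116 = 48521.83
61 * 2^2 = 244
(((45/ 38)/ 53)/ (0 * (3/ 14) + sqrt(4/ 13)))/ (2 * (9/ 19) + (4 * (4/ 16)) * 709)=0.00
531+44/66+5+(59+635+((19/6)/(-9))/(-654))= 43462243/35316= 1230.67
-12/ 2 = -6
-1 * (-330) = 330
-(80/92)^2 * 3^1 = -1200/529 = -2.27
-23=-23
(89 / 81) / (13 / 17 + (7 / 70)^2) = 151300 / 106677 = 1.42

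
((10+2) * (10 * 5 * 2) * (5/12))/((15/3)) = 100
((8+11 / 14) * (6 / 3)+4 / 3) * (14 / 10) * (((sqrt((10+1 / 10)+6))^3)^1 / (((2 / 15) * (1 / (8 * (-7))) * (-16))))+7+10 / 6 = 26 / 3+447419 * sqrt(1610) / 400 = 44890.17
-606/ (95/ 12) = -7272/ 95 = -76.55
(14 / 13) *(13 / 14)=1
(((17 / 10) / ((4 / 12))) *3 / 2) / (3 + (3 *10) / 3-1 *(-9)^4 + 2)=-51 / 43640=-0.00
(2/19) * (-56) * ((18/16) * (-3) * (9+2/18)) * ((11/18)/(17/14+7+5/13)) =1149148/89205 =12.88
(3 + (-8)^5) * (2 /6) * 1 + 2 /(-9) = -98297 /9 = -10921.89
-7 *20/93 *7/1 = -980/93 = -10.54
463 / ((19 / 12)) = 5556 / 19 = 292.42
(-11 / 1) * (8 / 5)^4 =-45056 / 625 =-72.09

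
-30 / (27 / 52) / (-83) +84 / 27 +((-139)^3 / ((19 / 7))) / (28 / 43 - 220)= 67151449205 / 14874264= 4514.61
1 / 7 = 0.14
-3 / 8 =-0.38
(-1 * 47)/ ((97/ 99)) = -4653/ 97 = -47.97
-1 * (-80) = 80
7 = 7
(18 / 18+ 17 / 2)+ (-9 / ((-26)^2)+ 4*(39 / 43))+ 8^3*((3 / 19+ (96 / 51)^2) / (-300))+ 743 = 8975778321283 / 11970929100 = 749.80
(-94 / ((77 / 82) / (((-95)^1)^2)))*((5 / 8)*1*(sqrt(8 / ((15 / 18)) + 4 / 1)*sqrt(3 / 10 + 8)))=-17391175*sqrt(2822) / 154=-5999108.40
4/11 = 0.36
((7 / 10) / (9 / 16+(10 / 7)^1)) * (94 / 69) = 36848 / 76935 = 0.48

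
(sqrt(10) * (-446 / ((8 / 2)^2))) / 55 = -223 * sqrt(10) / 440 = -1.60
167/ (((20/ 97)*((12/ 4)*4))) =16199/ 240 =67.50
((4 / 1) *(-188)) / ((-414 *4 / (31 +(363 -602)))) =-19552 / 207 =-94.45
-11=-11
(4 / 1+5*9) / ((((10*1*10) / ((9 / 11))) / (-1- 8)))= -3969 / 1100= -3.61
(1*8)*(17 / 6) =68 / 3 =22.67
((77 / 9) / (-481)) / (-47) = 77 / 203463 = 0.00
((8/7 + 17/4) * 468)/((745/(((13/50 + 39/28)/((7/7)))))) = 20440719/3650500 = 5.60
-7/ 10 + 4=3.30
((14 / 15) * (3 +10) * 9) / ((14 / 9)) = 351 / 5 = 70.20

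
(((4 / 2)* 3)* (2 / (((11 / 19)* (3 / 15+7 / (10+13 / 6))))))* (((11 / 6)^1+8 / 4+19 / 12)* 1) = 450775 / 3113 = 144.80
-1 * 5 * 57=-285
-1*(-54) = 54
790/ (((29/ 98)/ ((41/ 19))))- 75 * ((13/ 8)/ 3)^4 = 350649910465/ 60936192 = 5754.38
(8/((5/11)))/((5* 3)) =88/75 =1.17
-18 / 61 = -0.30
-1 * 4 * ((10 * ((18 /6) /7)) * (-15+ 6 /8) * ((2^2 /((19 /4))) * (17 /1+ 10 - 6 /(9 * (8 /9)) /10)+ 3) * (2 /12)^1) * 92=673164 /7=96166.29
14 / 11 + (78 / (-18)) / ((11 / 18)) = -64 / 11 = -5.82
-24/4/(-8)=3/4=0.75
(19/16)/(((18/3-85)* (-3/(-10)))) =-95/1896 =-0.05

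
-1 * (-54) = 54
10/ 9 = 1.11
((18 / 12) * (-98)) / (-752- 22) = 49 / 258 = 0.19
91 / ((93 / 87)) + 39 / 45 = 39988 / 465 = 86.00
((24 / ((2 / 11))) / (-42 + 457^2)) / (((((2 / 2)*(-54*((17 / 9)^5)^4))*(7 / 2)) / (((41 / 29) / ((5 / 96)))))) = -233945903873479461941376 / 861369566837777570820387766507105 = -0.00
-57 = -57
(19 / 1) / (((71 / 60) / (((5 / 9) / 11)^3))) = 47500 / 22963743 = 0.00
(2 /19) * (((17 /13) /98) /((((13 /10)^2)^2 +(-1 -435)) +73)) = -170000 /43588216217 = -0.00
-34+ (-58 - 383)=-475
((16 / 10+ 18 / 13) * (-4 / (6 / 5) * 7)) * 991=-2691556 / 39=-69014.26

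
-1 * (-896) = 896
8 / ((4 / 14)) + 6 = 34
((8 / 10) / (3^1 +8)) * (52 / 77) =208 / 4235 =0.05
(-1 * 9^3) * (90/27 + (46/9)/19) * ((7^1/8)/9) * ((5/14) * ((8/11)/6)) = -210/19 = -11.05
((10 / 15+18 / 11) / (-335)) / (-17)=76 / 187935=0.00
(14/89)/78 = 7/3471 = 0.00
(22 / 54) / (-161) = -11 / 4347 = -0.00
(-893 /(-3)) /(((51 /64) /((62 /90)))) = 1771712 /6885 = 257.33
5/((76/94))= 235/38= 6.18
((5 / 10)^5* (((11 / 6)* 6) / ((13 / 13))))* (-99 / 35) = -1089 / 1120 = -0.97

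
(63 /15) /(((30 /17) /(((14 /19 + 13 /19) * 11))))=35343 /950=37.20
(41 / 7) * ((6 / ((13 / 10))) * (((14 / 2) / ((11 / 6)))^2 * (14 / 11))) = 8678880 / 17303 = 501.58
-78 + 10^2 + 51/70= 1591/70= 22.73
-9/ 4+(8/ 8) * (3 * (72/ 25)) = 639/ 100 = 6.39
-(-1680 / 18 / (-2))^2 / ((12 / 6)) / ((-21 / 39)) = 18200 / 9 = 2022.22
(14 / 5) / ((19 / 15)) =42 / 19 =2.21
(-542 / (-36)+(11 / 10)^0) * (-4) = -64.22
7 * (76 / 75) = 532 / 75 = 7.09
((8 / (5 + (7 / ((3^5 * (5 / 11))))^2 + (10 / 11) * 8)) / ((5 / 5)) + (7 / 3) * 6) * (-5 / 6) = -3651107645 / 299033391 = -12.21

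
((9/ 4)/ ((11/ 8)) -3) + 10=95/ 11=8.64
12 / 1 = 12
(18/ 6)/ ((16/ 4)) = 3/ 4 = 0.75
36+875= 911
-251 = -251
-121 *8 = -968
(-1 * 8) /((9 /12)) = -10.67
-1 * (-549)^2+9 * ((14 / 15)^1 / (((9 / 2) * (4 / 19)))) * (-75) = -302066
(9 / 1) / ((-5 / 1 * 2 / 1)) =-9 / 10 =-0.90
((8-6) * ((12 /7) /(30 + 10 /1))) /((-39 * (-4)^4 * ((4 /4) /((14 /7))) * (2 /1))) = -1 /116480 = -0.00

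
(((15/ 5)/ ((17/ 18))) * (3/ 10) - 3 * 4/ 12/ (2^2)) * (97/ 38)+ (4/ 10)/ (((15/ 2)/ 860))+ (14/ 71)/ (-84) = 131154751/ 2751960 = 47.66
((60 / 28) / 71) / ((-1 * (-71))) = 15 / 35287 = 0.00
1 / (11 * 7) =1 / 77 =0.01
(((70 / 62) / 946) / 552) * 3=35 / 5395984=0.00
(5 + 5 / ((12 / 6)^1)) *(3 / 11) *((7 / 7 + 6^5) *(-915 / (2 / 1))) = -29110725 / 4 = -7277681.25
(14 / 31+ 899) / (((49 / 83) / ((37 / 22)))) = 85628693 / 33418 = 2562.35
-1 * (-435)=435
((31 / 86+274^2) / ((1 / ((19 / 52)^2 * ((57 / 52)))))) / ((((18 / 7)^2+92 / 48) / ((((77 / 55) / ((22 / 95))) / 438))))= 66602125367631 / 3745860609920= 17.78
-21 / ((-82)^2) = -21 / 6724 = -0.00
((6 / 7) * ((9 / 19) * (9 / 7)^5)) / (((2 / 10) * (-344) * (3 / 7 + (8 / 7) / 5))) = -39858075 / 1263281348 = -0.03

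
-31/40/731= -31/29240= -0.00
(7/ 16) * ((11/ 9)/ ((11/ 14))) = 49/ 72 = 0.68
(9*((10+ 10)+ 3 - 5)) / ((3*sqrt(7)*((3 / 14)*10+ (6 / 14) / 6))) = 9.22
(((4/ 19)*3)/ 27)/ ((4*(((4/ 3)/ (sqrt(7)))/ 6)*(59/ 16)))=8*sqrt(7)/ 1121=0.02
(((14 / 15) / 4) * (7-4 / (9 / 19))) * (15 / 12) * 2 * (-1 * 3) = 91 / 36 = 2.53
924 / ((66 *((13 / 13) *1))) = 14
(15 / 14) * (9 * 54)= 3645 / 7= 520.71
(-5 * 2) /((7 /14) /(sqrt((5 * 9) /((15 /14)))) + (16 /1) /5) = -134400 /42983 + 500 * sqrt(42) /42983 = -3.05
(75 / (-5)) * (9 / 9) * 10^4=-150000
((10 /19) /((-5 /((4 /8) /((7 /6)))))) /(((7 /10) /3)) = -180 /931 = -0.19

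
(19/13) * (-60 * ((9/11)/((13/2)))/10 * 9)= -18468/1859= -9.93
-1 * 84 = -84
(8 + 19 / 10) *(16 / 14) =396 / 35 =11.31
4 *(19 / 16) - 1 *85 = -80.25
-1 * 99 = -99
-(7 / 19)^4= -2401 / 130321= -0.02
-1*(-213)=213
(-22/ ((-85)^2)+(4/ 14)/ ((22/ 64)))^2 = 212250018436/ 309497505625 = 0.69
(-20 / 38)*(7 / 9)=-70 / 171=-0.41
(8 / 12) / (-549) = -2 / 1647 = -0.00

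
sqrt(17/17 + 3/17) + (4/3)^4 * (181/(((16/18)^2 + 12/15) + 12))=2 * sqrt(85)/17 + 1810/43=43.18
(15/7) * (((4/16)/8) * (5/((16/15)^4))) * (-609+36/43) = -157.30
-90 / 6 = -15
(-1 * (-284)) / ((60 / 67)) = 4757 / 15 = 317.13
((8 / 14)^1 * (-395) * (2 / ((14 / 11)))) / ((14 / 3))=-26070 / 343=-76.01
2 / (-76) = -1 / 38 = -0.03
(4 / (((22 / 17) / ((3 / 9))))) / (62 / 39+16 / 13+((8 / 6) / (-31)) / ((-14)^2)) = 671398 / 1837847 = 0.37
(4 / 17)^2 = 16 / 289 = 0.06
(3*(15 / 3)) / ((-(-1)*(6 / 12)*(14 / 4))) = 60 / 7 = 8.57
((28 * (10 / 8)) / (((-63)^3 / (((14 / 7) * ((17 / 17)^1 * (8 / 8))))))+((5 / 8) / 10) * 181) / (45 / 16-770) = -6465341 / 438475275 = -0.01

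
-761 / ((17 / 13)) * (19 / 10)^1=-187967 / 170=-1105.69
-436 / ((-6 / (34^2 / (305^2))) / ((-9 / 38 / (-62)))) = 0.00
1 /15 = 0.07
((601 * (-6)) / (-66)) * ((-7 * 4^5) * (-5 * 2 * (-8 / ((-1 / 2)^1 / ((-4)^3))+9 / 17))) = -749543352320 / 187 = -4008253220.96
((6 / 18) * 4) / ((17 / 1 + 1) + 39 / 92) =368 / 5085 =0.07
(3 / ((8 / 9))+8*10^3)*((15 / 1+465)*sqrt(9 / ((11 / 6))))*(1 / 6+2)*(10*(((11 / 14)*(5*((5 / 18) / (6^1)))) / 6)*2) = 520219375*sqrt(66) / 378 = 11180640.69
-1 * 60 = -60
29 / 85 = 0.34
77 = 77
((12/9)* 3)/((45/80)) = 64/9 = 7.11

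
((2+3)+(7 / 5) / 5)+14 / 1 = 482 / 25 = 19.28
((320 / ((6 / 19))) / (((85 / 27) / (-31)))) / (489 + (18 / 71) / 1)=-4014624 / 196843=-20.40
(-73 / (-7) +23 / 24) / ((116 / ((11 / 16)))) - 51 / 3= -5279693 / 311808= -16.93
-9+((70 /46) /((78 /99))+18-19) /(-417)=-2244851 /249366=-9.00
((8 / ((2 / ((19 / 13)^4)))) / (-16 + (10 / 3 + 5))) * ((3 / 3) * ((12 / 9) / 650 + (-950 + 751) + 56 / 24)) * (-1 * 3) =-299865493296 / 213493475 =-1404.57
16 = 16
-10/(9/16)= -160/9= -17.78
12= 12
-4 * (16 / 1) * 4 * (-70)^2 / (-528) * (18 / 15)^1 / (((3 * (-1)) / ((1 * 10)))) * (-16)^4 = -20552089600 / 33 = -622790593.94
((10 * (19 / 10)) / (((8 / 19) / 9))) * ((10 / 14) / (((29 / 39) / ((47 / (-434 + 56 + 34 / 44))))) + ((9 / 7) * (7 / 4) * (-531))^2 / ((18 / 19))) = 263910477154990203 / 431282432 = 611920304.59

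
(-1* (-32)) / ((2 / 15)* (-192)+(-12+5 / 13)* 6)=-1040 / 3097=-0.34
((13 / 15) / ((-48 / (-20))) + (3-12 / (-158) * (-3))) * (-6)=-8911 / 474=-18.80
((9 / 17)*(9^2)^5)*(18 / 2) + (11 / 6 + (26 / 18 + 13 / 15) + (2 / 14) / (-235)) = 8362738577288293 / 503370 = 16613502150.09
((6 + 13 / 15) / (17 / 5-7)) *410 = -21115 / 27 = -782.04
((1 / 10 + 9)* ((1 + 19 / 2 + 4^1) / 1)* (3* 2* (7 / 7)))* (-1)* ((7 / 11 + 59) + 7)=-5803161 / 110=-52756.01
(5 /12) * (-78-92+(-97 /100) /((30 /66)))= -28689 /400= -71.72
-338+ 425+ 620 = 707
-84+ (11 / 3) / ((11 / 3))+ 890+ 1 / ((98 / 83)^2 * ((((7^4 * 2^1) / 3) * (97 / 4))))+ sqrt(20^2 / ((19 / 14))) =20 * sqrt(266) / 19+ 902525735625 / 1118371394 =824.17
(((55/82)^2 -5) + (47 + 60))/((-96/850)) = -292771025/322752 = -907.11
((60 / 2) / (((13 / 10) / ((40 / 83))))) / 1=12000 / 1079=11.12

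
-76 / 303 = -0.25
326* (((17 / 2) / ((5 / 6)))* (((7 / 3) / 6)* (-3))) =-19397 / 5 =-3879.40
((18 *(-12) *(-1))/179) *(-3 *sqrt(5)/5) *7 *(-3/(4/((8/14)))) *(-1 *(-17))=33048 *sqrt(5)/895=82.57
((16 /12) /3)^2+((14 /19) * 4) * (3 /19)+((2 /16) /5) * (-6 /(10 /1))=3789077 /5848200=0.65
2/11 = 0.18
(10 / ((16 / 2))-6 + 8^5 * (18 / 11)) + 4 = 53619.61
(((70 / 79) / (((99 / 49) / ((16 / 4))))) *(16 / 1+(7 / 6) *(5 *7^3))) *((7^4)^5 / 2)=141153821575382162837.93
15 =15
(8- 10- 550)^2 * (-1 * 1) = -304704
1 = 1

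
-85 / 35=-17 / 7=-2.43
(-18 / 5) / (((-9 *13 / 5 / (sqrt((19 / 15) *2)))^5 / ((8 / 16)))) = 7220 *sqrt(570) / 65773441071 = 0.00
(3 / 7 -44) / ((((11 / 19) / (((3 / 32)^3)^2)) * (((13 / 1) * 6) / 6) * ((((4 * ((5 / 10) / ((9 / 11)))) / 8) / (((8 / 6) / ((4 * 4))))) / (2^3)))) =-12673665 / 1477871403008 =-0.00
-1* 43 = -43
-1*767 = -767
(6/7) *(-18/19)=-108/133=-0.81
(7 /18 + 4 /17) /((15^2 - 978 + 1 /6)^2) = 382 /346855913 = 0.00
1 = 1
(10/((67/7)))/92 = 35/3082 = 0.01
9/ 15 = 3/ 5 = 0.60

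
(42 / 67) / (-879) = -14 / 19631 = -0.00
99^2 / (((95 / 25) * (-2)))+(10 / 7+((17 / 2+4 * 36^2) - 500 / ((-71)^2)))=2617598775 / 670453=3904.22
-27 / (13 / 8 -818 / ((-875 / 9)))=-189000 / 70271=-2.69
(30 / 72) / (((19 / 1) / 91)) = 455 / 228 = 2.00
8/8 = 1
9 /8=1.12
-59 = -59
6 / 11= 0.55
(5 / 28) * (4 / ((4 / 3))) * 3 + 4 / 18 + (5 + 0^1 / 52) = 1721 / 252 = 6.83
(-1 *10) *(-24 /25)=48 /5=9.60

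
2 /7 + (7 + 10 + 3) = 142 /7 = 20.29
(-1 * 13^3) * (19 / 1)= -41743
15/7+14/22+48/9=1874/231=8.11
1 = 1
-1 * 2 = -2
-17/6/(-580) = 17/3480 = 0.00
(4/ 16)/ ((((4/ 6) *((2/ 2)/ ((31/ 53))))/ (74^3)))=4710729/ 53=88881.68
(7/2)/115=0.03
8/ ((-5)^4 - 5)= 0.01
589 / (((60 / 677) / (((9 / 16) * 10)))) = 1196259 / 32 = 37383.09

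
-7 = -7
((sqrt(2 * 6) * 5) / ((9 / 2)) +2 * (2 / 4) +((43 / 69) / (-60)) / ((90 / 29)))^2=23.48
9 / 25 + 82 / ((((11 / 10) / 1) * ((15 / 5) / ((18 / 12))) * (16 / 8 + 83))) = 3733 / 4675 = 0.80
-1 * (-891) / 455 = 891 / 455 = 1.96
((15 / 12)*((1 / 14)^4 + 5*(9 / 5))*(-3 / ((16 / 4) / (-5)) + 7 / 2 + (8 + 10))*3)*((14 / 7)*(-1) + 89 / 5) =8276098065 / 614656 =13464.60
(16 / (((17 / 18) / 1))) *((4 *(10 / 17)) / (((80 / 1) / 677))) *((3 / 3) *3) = 292464 / 289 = 1011.99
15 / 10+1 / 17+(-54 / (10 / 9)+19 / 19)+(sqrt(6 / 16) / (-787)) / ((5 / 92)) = -7827 / 170-23* sqrt(6) / 3935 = -46.06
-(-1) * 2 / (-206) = -1 / 103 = -0.01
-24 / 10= -12 / 5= -2.40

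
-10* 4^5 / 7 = -10240 / 7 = -1462.86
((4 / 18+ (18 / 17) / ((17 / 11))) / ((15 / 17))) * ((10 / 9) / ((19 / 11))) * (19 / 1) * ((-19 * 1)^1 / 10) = -98648 / 4131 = -23.88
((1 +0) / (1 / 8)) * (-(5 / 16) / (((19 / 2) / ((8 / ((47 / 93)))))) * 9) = -33480 / 893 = -37.49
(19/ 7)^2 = 361/ 49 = 7.37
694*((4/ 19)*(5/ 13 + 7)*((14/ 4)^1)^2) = 3264576/ 247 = 13216.91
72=72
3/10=0.30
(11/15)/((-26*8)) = -11/3120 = -0.00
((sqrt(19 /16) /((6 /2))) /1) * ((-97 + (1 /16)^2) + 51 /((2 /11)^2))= 123371 * sqrt(19) /1024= 525.16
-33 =-33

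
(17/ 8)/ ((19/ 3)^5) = 4131/ 19808792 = 0.00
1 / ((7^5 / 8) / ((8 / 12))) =0.00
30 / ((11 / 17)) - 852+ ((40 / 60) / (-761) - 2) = -20282194 / 25113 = -807.64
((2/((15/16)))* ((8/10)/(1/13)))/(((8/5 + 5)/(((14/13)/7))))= 256/495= 0.52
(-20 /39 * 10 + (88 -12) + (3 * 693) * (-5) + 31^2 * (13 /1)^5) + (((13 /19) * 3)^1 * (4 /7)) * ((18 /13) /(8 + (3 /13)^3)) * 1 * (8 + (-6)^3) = 32578453812433670 /91306761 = 356802206.71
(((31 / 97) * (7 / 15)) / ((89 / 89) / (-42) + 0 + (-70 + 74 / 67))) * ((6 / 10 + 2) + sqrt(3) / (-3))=-2646098 / 470302075 + 203546 * sqrt(3) / 282181245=-0.00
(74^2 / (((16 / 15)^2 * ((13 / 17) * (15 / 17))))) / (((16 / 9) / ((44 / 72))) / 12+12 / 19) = 3721003605 / 455936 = 8161.24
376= 376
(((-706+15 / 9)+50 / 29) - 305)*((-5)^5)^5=26125311851501464843750 / 87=300290940821855917744.25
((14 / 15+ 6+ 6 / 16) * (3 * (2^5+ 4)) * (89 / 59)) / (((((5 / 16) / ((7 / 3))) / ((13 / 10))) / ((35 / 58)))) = 298318566 / 42775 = 6974.13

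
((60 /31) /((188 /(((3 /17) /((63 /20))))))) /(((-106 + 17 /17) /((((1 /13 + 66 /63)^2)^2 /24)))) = -44414370005 /121346609518020978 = -0.00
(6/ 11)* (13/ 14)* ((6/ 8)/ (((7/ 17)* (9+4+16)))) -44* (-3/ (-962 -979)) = -1464173/ 40453028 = -0.04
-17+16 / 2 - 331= -340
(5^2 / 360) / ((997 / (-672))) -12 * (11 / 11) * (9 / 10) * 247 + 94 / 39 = -518161964 / 194415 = -2665.24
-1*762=-762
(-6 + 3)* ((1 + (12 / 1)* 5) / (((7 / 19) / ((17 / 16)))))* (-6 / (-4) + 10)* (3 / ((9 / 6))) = -1359507 / 112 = -12138.46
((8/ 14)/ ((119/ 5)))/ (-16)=-5/ 3332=-0.00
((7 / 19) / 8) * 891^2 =5557167 / 152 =36560.31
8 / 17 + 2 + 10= 212 / 17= 12.47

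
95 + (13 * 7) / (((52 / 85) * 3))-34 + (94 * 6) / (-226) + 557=901859 / 1356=665.09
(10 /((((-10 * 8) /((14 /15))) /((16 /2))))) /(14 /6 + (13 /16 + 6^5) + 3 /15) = -224 /1867043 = -0.00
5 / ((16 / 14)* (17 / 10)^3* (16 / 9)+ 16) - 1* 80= -16329265 / 204608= -79.81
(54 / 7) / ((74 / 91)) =351 / 37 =9.49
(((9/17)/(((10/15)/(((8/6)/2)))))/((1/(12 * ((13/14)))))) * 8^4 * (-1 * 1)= -2875392/119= -24162.96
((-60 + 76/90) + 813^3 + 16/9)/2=24181548283/90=268683869.81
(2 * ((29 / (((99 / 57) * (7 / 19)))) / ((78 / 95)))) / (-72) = -994555 / 648648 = -1.53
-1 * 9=-9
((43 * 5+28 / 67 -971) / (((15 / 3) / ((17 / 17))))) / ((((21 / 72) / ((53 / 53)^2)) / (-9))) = 1562112 / 335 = 4663.02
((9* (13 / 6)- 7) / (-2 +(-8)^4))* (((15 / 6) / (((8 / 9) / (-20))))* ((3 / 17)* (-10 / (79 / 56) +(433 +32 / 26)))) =-7402640625 / 571817168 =-12.95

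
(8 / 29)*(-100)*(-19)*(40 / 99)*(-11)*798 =-161728000 / 87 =-1858942.53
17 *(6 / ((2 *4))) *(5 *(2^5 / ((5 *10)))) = 204 / 5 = 40.80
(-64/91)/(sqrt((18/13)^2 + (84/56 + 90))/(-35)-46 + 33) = 151424/2797715-64 * sqrt(2526)/2797715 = 0.05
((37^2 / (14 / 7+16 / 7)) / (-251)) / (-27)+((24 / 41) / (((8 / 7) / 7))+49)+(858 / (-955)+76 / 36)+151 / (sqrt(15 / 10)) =85728024907 / 1592120610+151 * sqrt(6) / 3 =177.14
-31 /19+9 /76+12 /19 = -67 /76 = -0.88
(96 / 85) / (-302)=-48 / 12835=-0.00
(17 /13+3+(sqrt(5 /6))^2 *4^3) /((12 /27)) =1686 /13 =129.69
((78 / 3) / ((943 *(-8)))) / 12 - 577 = -26117341 / 45264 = -577.00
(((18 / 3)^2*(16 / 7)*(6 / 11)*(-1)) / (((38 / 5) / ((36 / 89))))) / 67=-311040 / 8723869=-0.04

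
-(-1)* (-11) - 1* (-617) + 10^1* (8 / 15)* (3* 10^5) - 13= 1600593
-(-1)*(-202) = -202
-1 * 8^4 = -4096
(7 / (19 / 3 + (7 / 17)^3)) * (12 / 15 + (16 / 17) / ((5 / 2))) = 30345 / 23594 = 1.29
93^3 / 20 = 804357 / 20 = 40217.85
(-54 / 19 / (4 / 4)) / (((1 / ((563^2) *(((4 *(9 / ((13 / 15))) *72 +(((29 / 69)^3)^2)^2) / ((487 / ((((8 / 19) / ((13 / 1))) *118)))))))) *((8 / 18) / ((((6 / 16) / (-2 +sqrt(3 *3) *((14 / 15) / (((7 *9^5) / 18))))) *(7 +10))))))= 6478069246149400112040718445564543595 / 42716971949738712777840744458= 151650946.93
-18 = -18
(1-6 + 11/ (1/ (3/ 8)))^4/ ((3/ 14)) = 16807/ 6144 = 2.74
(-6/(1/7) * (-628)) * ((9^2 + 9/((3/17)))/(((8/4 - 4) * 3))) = -580272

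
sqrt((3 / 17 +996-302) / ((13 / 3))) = sqrt(7824063) / 221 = 12.66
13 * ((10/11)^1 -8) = -1014/11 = -92.18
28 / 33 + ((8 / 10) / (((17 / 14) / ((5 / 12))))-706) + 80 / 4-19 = -131625 / 187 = -703.88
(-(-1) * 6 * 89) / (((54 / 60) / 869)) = 1546820 / 3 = 515606.67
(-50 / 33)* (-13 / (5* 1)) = 130 / 33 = 3.94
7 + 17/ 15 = 122/ 15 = 8.13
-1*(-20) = 20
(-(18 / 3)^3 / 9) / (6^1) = -4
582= 582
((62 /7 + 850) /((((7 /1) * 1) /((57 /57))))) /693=668 /3773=0.18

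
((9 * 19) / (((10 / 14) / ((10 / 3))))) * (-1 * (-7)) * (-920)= -5139120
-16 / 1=-16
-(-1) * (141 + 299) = 440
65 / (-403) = -0.16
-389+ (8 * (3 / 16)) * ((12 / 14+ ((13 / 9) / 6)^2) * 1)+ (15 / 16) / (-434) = -654082937 / 1687392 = -387.63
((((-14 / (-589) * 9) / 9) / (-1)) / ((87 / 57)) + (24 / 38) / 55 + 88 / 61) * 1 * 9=741939102 / 57306755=12.95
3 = 3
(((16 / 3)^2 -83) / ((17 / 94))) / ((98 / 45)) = -115385 / 833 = -138.52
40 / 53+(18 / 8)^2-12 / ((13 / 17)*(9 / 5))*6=-512511 / 11024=-46.49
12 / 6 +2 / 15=32 / 15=2.13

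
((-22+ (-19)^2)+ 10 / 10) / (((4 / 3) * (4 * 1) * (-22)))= -255 / 88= -2.90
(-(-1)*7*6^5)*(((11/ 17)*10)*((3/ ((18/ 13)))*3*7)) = 272432160/ 17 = 16025421.18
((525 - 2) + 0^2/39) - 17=506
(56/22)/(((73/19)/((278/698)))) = 73948/280247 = 0.26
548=548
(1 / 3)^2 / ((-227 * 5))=-1 / 10215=-0.00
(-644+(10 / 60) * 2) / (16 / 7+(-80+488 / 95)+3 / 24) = 10272920 / 1156341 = 8.88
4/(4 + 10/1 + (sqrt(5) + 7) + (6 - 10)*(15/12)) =64/251 - 4*sqrt(5)/251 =0.22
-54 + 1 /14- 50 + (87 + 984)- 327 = 8961 /14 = 640.07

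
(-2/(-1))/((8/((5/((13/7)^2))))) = 245/676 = 0.36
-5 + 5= 0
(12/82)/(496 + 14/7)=0.00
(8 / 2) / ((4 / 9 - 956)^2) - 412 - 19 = -7969189919 / 18490000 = -431.00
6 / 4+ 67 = 137 / 2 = 68.50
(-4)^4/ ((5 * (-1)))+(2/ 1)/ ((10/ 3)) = -50.60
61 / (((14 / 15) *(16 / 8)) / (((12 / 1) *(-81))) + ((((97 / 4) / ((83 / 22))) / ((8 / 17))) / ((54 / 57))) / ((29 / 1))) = 17125901280 / 139040437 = 123.17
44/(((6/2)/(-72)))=-1056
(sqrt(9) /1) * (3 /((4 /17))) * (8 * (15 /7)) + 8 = 4646 /7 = 663.71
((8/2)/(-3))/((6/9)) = -2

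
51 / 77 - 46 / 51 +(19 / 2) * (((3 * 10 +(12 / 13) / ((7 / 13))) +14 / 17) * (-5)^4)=758669059 / 3927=193193.04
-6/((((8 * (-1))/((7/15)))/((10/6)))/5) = 35/12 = 2.92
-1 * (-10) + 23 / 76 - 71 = -60.70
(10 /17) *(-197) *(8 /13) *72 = -1134720 /221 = -5134.48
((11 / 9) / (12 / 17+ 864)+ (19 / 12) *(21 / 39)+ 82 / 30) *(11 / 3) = 16966994 / 1289925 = 13.15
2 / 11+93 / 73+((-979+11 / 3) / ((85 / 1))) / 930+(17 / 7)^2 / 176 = 110254055399 / 74649128400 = 1.48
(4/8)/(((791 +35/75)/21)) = 45/3392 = 0.01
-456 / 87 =-152 / 29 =-5.24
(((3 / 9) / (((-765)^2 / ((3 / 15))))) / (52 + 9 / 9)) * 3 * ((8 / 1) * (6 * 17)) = 16 / 3040875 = 0.00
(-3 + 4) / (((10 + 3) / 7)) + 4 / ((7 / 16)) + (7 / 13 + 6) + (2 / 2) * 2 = 1658 / 91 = 18.22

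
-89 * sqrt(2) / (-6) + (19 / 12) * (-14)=-133 / 6 + 89 * sqrt(2) / 6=-1.19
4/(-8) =-1/2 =-0.50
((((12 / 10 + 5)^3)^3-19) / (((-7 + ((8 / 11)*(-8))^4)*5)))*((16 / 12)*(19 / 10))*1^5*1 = 14709874659968939968 / 2442587255859375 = 6022.25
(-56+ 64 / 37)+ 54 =-10 / 37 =-0.27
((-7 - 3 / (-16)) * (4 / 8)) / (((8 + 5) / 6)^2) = -981 / 1352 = -0.73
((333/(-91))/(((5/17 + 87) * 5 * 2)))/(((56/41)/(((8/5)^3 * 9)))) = -16711272/147704375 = -0.11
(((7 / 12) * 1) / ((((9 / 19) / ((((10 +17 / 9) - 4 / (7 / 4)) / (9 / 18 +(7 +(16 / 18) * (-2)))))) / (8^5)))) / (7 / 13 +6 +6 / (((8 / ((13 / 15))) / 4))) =556441600 / 75087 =7410.63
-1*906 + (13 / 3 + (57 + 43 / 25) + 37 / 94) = -5939999 / 7050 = -842.55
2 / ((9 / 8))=16 / 9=1.78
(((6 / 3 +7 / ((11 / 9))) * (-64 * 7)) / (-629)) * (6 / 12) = 1120 / 407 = 2.75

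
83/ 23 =3.61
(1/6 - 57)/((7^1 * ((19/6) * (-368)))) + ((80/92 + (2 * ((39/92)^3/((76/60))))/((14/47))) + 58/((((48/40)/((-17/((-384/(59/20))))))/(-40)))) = -117075565543/466044768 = -251.21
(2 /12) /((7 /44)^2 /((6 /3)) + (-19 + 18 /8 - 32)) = -1936 /566133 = -0.00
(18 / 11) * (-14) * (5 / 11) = -1260 / 121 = -10.41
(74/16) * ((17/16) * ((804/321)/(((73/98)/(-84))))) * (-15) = 650477205/31244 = 20819.27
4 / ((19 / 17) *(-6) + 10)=17 / 14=1.21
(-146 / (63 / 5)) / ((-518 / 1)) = 365 / 16317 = 0.02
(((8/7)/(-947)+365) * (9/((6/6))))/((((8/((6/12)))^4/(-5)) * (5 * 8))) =-21776193/3475505152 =-0.01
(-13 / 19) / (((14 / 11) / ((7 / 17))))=-0.22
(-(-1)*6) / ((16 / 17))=51 / 8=6.38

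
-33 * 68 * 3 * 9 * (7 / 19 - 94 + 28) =75553236 / 19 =3976486.11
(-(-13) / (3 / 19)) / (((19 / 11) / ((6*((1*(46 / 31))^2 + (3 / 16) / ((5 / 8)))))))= 715.54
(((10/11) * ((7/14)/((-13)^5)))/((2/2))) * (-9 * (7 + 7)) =630/4084223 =0.00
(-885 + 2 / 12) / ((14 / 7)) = -5309 / 12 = -442.42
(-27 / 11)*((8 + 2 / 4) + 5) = -729 / 22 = -33.14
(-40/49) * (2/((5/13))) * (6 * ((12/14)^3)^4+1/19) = -54494850489040/12886238384131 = -4.23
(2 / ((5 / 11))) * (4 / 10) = 44 / 25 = 1.76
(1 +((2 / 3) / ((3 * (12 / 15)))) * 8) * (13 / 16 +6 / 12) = 203 / 48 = 4.23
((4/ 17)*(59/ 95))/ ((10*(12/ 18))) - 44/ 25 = -2807/ 1615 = -1.74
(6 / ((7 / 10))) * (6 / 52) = 90 / 91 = 0.99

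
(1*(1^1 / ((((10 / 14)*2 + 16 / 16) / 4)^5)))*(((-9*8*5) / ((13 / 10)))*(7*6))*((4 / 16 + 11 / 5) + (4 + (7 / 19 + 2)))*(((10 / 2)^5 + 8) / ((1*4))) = -26268993393592320 / 26977283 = -973744961.40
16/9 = 1.78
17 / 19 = 0.89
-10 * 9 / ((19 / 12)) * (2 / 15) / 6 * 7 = -168 / 19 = -8.84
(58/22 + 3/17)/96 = 263/8976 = 0.03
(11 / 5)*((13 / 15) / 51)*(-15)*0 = 0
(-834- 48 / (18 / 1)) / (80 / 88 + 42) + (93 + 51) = 88147 / 708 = 124.50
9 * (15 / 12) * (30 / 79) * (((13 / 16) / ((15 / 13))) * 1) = 7605 / 2528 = 3.01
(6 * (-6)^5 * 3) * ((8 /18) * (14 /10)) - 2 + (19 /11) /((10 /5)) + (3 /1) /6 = -4790051 /55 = -87091.84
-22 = -22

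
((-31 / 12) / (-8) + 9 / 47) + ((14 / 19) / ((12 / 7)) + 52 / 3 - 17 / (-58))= 46168759 / 2486112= 18.57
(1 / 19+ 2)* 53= 2067 / 19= 108.79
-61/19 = -3.21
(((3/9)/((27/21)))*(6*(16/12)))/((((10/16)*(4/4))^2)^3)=14680064/421875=34.80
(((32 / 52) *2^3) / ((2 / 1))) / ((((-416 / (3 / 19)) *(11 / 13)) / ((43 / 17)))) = -129 / 46189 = -0.00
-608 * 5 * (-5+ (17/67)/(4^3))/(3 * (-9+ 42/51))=-11532715/18626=-619.17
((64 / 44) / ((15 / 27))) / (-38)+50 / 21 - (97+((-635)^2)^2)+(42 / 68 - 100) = -121313575763132923 / 746130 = -162590400819.07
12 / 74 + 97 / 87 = 4111 / 3219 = 1.28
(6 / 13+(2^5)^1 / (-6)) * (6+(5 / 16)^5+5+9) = -1992591275 / 20447232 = -97.45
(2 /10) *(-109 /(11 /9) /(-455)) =981 /25025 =0.04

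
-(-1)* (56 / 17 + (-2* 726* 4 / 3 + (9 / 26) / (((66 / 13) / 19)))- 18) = -1458159 / 748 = -1949.41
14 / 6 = 7 / 3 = 2.33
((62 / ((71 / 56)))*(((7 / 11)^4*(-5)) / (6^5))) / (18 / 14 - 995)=18235595 / 3514187518776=0.00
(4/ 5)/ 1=4/ 5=0.80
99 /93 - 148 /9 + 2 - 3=-4570 /279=-16.38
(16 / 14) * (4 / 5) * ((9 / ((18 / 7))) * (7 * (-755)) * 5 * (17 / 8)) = -179690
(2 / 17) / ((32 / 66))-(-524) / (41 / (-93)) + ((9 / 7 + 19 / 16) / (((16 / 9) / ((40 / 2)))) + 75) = -338959839 / 312256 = -1085.52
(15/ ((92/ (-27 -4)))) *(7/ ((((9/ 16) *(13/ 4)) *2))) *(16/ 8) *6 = -34720/ 299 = -116.12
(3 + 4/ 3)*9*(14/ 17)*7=3822/ 17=224.82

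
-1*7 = -7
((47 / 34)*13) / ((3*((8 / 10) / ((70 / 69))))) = 106925 / 14076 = 7.60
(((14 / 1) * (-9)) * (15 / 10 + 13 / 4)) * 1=-1197 / 2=-598.50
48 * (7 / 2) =168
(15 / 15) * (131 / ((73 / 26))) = 3406 / 73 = 46.66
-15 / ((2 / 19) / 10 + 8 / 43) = -61275 / 803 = -76.31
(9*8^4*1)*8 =294912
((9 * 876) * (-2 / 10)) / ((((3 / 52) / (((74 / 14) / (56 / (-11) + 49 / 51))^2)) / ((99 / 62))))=-71479.78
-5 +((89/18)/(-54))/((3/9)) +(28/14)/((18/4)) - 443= -447.83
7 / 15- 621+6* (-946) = -94448 / 15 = -6296.53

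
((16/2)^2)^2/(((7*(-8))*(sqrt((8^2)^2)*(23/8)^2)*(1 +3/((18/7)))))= -3072/48139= -0.06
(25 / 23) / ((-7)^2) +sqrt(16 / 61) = 0.53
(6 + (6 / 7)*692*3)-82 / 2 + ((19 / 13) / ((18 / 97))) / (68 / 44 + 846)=1744.44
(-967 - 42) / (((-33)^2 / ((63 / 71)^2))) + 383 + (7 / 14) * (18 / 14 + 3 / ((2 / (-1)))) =6526932749 / 17078908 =382.16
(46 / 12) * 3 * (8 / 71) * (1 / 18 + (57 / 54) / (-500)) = 11063 / 159750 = 0.07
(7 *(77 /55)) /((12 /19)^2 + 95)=17689 /172195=0.10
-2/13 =-0.15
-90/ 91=-0.99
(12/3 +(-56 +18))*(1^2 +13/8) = -357/4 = -89.25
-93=-93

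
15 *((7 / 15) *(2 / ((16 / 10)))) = 35 / 4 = 8.75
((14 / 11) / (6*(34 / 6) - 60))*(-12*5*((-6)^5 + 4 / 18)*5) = -4453400 / 39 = -114189.74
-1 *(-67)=67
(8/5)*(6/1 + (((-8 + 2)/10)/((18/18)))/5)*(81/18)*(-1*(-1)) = 5292/125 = 42.34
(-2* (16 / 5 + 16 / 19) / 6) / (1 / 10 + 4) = -256 / 779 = -0.33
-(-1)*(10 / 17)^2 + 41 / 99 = 21749 / 28611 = 0.76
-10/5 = -2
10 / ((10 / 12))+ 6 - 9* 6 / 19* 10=-198 / 19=-10.42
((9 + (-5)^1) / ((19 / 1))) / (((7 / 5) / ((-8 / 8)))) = -20 / 133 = -0.15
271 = 271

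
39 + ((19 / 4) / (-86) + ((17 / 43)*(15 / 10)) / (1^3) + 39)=27017 / 344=78.54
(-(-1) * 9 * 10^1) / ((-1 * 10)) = -9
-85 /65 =-17 /13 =-1.31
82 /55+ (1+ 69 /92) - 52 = -10727 /220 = -48.76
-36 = -36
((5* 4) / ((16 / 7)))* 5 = 175 / 4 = 43.75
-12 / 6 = -2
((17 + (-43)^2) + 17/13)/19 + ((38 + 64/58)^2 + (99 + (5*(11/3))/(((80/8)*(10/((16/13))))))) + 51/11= 59337522691/34274955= 1731.22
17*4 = 68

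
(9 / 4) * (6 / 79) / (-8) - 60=-75867 / 1264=-60.02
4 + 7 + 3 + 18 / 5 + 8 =128 / 5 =25.60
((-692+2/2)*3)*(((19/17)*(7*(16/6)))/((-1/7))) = 5146568/17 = 302739.29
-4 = -4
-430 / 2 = -215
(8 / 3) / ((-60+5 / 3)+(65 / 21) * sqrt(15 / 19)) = -13034 / 284485 - 182 * sqrt(285) / 1422425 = -0.05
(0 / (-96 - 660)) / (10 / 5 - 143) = 0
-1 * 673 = -673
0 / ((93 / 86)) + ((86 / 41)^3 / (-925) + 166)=10582183494 / 63751925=165.99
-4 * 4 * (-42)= 672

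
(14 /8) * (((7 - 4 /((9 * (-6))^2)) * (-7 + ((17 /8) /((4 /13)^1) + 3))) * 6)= 553567 /2592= 213.57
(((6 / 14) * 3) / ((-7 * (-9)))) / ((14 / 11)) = 11 / 686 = 0.02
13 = 13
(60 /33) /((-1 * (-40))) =1 /22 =0.05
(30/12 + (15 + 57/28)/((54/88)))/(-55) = -1271/2310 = -0.55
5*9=45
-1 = -1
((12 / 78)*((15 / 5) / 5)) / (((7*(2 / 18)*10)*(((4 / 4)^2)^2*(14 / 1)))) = 27 / 31850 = 0.00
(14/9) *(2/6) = 14/27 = 0.52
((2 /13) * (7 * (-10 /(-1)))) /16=35 /52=0.67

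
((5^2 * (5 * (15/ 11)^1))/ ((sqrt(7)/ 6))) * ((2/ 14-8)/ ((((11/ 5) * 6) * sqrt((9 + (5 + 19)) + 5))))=-46875 * sqrt(266)/ 20482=-37.33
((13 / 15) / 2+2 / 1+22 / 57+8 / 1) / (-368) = -6167 / 209760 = -0.03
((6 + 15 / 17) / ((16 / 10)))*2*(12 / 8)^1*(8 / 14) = 1755 / 238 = 7.37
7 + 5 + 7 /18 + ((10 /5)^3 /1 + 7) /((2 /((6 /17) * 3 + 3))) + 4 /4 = 6706 /153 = 43.83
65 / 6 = 10.83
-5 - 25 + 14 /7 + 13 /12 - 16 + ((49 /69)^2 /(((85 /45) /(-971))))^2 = 65181838740457 /970488588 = 67163.94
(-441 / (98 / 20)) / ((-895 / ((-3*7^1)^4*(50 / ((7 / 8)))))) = 200037600 / 179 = 1117528.49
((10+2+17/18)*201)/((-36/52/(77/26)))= -1202047/108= -11130.06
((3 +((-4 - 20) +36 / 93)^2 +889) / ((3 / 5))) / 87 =6965180 / 250821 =27.77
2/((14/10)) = 10/7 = 1.43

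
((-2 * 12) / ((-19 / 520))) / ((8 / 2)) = 3120 / 19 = 164.21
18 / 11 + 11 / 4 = 193 / 44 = 4.39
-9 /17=-0.53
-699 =-699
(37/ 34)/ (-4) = -37/ 136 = -0.27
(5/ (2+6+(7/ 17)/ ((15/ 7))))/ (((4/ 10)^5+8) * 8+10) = 234375/ 28448002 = 0.01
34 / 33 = 1.03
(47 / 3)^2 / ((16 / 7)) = 15463 / 144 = 107.38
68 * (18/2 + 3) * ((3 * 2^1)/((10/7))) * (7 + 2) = 30844.80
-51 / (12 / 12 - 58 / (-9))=-6.85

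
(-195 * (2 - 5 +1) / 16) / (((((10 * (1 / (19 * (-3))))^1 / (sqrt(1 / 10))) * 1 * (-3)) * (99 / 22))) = 247 * sqrt(10) / 240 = 3.25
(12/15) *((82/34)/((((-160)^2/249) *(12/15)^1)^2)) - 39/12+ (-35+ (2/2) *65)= 238422510041/8912896000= 26.75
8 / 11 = 0.73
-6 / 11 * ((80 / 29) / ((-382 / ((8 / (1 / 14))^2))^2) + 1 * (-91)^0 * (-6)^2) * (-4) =6568.71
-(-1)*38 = 38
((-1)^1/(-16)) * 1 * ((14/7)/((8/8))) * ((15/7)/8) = 15/448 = 0.03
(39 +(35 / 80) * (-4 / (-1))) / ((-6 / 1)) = -163 / 24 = -6.79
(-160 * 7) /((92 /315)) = -88200 /23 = -3834.78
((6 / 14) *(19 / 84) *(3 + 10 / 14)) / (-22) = -247 / 15092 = -0.02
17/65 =0.26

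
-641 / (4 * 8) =-641 / 32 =-20.03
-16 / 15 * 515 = -1648 / 3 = -549.33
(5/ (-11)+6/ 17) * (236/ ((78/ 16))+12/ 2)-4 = -69490/ 7293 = -9.53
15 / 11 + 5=70 / 11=6.36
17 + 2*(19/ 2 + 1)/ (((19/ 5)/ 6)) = 953/ 19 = 50.16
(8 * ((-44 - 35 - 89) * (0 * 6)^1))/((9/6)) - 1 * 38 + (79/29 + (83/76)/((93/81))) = -2345199/68324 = -34.32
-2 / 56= -1 / 28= -0.04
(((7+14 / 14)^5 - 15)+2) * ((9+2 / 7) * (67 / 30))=28529605 / 42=679276.31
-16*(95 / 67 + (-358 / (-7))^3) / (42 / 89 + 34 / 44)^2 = -188570539502300736 / 136483446589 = -1381636.71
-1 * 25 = -25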